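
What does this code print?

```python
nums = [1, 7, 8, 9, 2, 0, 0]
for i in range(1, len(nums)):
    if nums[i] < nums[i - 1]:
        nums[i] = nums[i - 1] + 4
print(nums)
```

i=1: 7>=1, unchanged → [1, 7, 8, 9, 2, 0, 0]
i=2: 8>=7, unchanged → [1, 7, 8, 9, 2, 0, 0]
i=3: 9>=8, unchanged → [1, 7, 8, 9, 2, 0, 0]
i=4: 2<9, nums[4] = 9+4 = 13 → [1, 7, 8, 9, 13, 0, 0]
i=5: 0<13, nums[5] = 13+4 = 17 → [1, 7, 8, 9, 13, 17, 0]
i=6: 0<17, nums[6] = 17+4 = 21 → [1, 7, 8, 9, 13, 17, 21]

[1, 7, 8, 9, 13, 17, 21]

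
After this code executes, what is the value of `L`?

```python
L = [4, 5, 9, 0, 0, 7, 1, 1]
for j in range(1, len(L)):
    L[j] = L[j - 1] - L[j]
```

[4, -1, -10, -10, -10, -17, -18, -19]

j=1: L[1] = 4-5 = -1 → [4, -1, 9, 0, 0, 7, 1, 1]
j=2: L[2] = (-1)-9 = -10 → [4, -1, -10, 0, 0, 7, 1, 1]
j=3: L[3] = (-10)-0 = -10 → [4, -1, -10, -10, 0, 7, 1, 1]
j=4: L[4] = (-10)-0 = -10 → [4, -1, -10, -10, -10, 7, 1, 1]
j=5: L[5] = (-10)-7 = -17 → [4, -1, -10, -10, -10, -17, 1, 1]
j=6: L[6] = (-17)-1 = -18 → [4, -1, -10, -10, -10, -17, -18, 1]
j=7: L[7] = (-18)-1 = -19 → [4, -1, -10, -10, -10, -17, -18, -19]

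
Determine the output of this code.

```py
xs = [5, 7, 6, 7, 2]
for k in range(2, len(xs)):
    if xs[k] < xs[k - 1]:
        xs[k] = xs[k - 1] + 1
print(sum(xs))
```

k=2: 6<7, xs[2] = 7+1 = 8 → [5, 7, 8, 7, 2]
k=3: 7<8, xs[3] = 8+1 = 9 → [5, 7, 8, 9, 2]
k=4: 2<9, xs[4] = 9+1 = 10 → [5, 7, 8, 9, 10]
sum = 39

39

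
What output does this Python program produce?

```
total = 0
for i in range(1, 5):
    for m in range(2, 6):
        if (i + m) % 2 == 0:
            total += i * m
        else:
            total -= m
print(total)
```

i=1,m=2: odd sum, total = 0-2 = -2
i=1,m=3: even sum, total = (-2)+3 = 1
i=1,m=4: odd sum, total = 1-4 = -3
i=1,m=5: even sum, total = (-3)+5 = 2
i=2,m=2: even sum, total = 2+4 = 6
i=2,m=3: odd sum, total = 6-3 = 3
i=2,m=4: even sum, total = 3+8 = 11
i=2,m=5: odd sum, total = 11-5 = 6
i=3,m=2: odd sum, total = 6-2 = 4
i=3,m=3: even sum, total = 4+9 = 13
i=3,m=4: odd sum, total = 13-4 = 9
i=3,m=5: even sum, total = 9+15 = 24
i=4,m=2: even sum, total = 24+8 = 32
i=4,m=3: odd sum, total = 32-3 = 29
i=4,m=4: even sum, total = 29+16 = 45
i=4,m=5: odd sum, total = 45-5 = 40

40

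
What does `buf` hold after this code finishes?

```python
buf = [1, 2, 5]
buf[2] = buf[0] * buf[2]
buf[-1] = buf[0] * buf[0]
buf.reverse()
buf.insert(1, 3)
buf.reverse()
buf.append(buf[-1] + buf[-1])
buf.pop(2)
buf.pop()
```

buf[2] = buf[0]*buf[2] = 1*5 = 5 → [1, 2, 5]
buf[-1] = buf[0]*buf[0] = 1*1 = 1 → [1, 2, 1]
reverse → [1, 2, 1]
insert 3 at 1 → [1, 3, 2, 1]
reverse → [1, 2, 3, 1]
append buf[-1]+buf[-1] = 1+1 = 2 → [1, 2, 3, 1, 2]
pop(2) removes 3 → [1, 2, 1, 2]
pop() removes 2 → [1, 2, 1]

[1, 2, 1]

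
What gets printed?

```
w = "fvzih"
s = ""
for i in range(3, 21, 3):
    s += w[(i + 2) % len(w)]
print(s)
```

i=3: add w[0]='f' → 'f'
i=6: add w[3]='i' → 'fi'
i=9: add w[1]='v' → 'fiv'
i=12: add w[4]='h' → 'fivh'
i=15: add w[2]='z' → 'fivhz'
i=18: add w[0]='f' → 'fivhzf'

fivhzf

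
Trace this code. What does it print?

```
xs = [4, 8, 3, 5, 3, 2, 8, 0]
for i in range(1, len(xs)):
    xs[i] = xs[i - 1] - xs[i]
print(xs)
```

[4, -4, -7, -12, -15, -17, -25, -25]

i=1: xs[1] = 4-8 = -4 → [4, -4, 3, 5, 3, 2, 8, 0]
i=2: xs[2] = (-4)-3 = -7 → [4, -4, -7, 5, 3, 2, 8, 0]
i=3: xs[3] = (-7)-5 = -12 → [4, -4, -7, -12, 3, 2, 8, 0]
i=4: xs[4] = (-12)-3 = -15 → [4, -4, -7, -12, -15, 2, 8, 0]
i=5: xs[5] = (-15)-2 = -17 → [4, -4, -7, -12, -15, -17, 8, 0]
i=6: xs[6] = (-17)-8 = -25 → [4, -4, -7, -12, -15, -17, -25, 0]
i=7: xs[7] = (-25)-0 = -25 → [4, -4, -7, -12, -15, -17, -25, -25]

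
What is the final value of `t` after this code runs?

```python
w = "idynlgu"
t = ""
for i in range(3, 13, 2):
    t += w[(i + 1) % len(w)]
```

i=3: add w[4]='l' → 'l'
i=5: add w[6]='u' → 'lu'
i=7: add w[1]='d' → 'lud'
i=9: add w[3]='n' → 'ludn'
i=11: add w[5]='g' → 'ludng'

'ludng'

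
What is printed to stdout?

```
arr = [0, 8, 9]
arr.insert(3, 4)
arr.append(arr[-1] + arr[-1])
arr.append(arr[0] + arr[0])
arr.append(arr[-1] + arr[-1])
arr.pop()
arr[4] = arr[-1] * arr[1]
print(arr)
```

insert 4 at 3 → [0, 8, 9, 4]
append arr[-1]+arr[-1] = 4+4 = 8 → [0, 8, 9, 4, 8]
append arr[0]+arr[0] = 0+0 = 0 → [0, 8, 9, 4, 8, 0]
append arr[-1]+arr[-1] = 0+0 = 0 → [0, 8, 9, 4, 8, 0, 0]
pop() removes 0 → [0, 8, 9, 4, 8, 0]
arr[4] = arr[-1]*arr[1] = 0*8 = 0 → [0, 8, 9, 4, 0, 0]

[0, 8, 9, 4, 0, 0]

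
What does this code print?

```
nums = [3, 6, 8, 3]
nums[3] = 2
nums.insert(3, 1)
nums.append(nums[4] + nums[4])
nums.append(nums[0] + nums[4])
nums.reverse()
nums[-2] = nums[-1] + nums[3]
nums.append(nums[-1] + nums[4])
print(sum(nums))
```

nums[3] = 2 → [3, 6, 8, 2]
insert 1 at 3 → [3, 6, 8, 1, 2]
append nums[4]+nums[4] = 2+2 = 4 → [3, 6, 8, 1, 2, 4]
append nums[0]+nums[4] = 3+2 = 5 → [3, 6, 8, 1, 2, 4, 5]
reverse → [5, 4, 2, 1, 8, 6, 3]
nums[-2] = nums[-1]+nums[3] = 3+1 = 4 → [5, 4, 2, 1, 8, 4, 3]
append nums[-1]+nums[4] = 3+8 = 11 → [5, 4, 2, 1, 8, 4, 3, 11]
sum = 38

38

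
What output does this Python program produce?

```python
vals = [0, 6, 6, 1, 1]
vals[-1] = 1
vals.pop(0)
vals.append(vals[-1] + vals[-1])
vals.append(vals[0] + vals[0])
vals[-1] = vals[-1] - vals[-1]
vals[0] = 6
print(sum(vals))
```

vals[-1] = 1 → [0, 6, 6, 1, 1]
pop(0) removes 0 → [6, 6, 1, 1]
append vals[-1]+vals[-1] = 1+1 = 2 → [6, 6, 1, 1, 2]
append vals[0]+vals[0] = 6+6 = 12 → [6, 6, 1, 1, 2, 12]
vals[-1] = vals[-1]-vals[-1] = 12-12 = 0 → [6, 6, 1, 1, 2, 0]
vals[0] = 6 → [6, 6, 1, 1, 2, 0]
sum = 16

16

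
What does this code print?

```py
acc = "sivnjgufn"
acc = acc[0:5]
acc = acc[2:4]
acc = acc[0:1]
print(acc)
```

slice [0:5] → 'sivnj'
slice [2:4] → 'vn'
slice [0:1] → 'v'

v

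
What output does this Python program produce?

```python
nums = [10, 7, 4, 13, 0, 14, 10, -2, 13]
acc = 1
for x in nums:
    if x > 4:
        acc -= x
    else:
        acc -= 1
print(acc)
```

-69

x=10: >4, acc = 1-10 = -9
x=7: >4, acc = (-9)-7 = -16
x=4: not >4, acc = (-16)-1 = -17
x=13: >4, acc = (-17)-13 = -30
x=0: not >4, acc = (-30)-1 = -31
x=14: >4, acc = (-31)-14 = -45
x=10: >4, acc = (-45)-10 = -55
x=-2: not >4, acc = (-55)-1 = -56
x=13: >4, acc = (-56)-13 = -69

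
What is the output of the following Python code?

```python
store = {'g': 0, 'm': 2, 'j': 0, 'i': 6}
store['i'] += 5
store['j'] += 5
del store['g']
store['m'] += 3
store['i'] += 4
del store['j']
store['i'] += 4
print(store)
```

{'m': 5, 'i': 19}

store['i'] = 6+5 = 11 → {'g': 0, 'm': 2, 'j': 0, 'i': 11}
store['j'] = 0+5 = 5 → {'g': 0, 'm': 2, 'j': 5, 'i': 11}
del 'g' → {'m': 2, 'j': 5, 'i': 11}
store['m'] = 2+3 = 5 → {'m': 5, 'j': 5, 'i': 11}
store['i'] = 11+4 = 15 → {'m': 5, 'j': 5, 'i': 15}
del 'j' → {'m': 5, 'i': 15}
store['i'] = 15+4 = 19 → {'m': 5, 'i': 19}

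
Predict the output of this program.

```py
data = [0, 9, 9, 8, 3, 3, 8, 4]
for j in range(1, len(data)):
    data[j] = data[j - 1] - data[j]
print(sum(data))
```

j=1: data[1] = 0-9 = -9 → [0, -9, 9, 8, 3, 3, 8, 4]
j=2: data[2] = (-9)-9 = -18 → [0, -9, -18, 8, 3, 3, 8, 4]
j=3: data[3] = (-18)-8 = -26 → [0, -9, -18, -26, 3, 3, 8, 4]
j=4: data[4] = (-26)-3 = -29 → [0, -9, -18, -26, -29, 3, 8, 4]
j=5: data[5] = (-29)-3 = -32 → [0, -9, -18, -26, -29, -32, 8, 4]
j=6: data[6] = (-32)-8 = -40 → [0, -9, -18, -26, -29, -32, -40, 4]
j=7: data[7] = (-40)-4 = -44 → [0, -9, -18, -26, -29, -32, -40, -44]
sum = -198

-198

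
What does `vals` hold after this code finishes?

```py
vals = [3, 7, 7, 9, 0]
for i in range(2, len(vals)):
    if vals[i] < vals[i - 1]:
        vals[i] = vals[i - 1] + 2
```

i=2: 7>=7, unchanged → [3, 7, 7, 9, 0]
i=3: 9>=7, unchanged → [3, 7, 7, 9, 0]
i=4: 0<9, vals[4] = 9+2 = 11 → [3, 7, 7, 9, 11]

[3, 7, 7, 9, 11]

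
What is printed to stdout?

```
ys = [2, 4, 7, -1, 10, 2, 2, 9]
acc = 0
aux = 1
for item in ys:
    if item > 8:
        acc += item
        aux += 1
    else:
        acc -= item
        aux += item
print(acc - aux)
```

item=2: not >8, acc = 0-2 = -2; aux=3
item=4: not >8, acc = (-2)-4 = -6; aux=7
item=7: not >8, acc = (-6)-7 = -13; aux=14
item=-1: not >8, acc = (-13)-(-1) = -12; aux=13
item=10: >8, acc = (-12)+10 = -2; aux=14
item=2: not >8, acc = (-2)-2 = -4; aux=16
item=2: not >8, acc = (-4)-2 = -6; aux=18
item=9: >8, acc = (-6)+9 = 3; aux=19
acc-aux = 3-19 = -16

-16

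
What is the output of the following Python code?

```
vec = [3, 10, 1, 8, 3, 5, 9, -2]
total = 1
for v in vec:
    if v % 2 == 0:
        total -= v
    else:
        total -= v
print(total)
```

-36

v=3: not even, total = 1-3 = -2
v=10: even, total = (-2)-10 = -12
v=1: not even, total = (-12)-1 = -13
v=8: even, total = (-13)-8 = -21
v=3: not even, total = (-21)-3 = -24
v=5: not even, total = (-24)-5 = -29
v=9: not even, total = (-29)-9 = -38
v=-2: even, total = (-38)-(-2) = -36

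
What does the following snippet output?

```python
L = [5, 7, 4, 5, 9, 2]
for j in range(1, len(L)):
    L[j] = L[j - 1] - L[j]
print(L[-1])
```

j=1: L[1] = 5-7 = -2 → [5, -2, 4, 5, 9, 2]
j=2: L[2] = (-2)-4 = -6 → [5, -2, -6, 5, 9, 2]
j=3: L[3] = (-6)-5 = -11 → [5, -2, -6, -11, 9, 2]
j=4: L[4] = (-11)-9 = -20 → [5, -2, -6, -11, -20, 2]
j=5: L[5] = (-20)-2 = -22 → [5, -2, -6, -11, -20, -22]

-22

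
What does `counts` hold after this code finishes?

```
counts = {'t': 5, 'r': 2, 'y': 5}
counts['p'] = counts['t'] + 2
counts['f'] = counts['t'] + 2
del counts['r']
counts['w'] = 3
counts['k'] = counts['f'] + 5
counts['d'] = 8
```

counts['p'] = counts['t']+2 = 7 → {'t': 5, 'r': 2, 'y': 5, 'p': 7}
counts['f'] = counts['t']+2 = 7 → {'t': 5, 'r': 2, 'y': 5, 'p': 7, 'f': 7}
del 'r' → {'t': 5, 'y': 5, 'p': 7, 'f': 7}
counts['w'] = 3 → {'t': 5, 'y': 5, 'p': 7, 'f': 7, 'w': 3}
counts['k'] = counts['f']+5 = 12 → {'t': 5, 'y': 5, 'p': 7, 'f': 7, 'w': 3, 'k': 12}
counts['d'] = 8 → {'t': 5, 'y': 5, 'p': 7, 'f': 7, 'w': 3, 'k': 12, 'd': 8}

{'t': 5, 'y': 5, 'p': 7, 'f': 7, 'w': 3, 'k': 12, 'd': 8}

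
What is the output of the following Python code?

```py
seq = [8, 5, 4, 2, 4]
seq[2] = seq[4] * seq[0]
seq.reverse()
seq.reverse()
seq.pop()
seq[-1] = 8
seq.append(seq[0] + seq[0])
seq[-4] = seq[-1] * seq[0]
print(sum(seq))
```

192

seq[2] = seq[4]*seq[0] = 4*8 = 32 → [8, 5, 32, 2, 4]
reverse → [4, 2, 32, 5, 8]
reverse → [8, 5, 32, 2, 4]
pop() removes 4 → [8, 5, 32, 2]
seq[-1] = 8 → [8, 5, 32, 8]
append seq[0]+seq[0] = 8+8 = 16 → [8, 5, 32, 8, 16]
seq[-4] = seq[-1]*seq[0] = 16*8 = 128 → [8, 128, 32, 8, 16]
sum = 192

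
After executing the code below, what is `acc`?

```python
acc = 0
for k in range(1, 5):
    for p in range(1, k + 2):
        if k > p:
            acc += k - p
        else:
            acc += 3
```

34

k=1,p=1: not 1>1, acc = 0+3 = 3
k=1,p=2: not 1>2, acc = 3+3 = 6
k=2,p=1: 2>1, acc = 6+1 = 7
k=2,p=2: not 2>2, acc = 7+3 = 10
k=2,p=3: not 2>3, acc = 10+3 = 13
k=3,p=1: 3>1, acc = 13+2 = 15
k=3,p=2: 3>2, acc = 15+1 = 16
k=3,p=3: not 3>3, acc = 16+3 = 19
k=3,p=4: not 3>4, acc = 19+3 = 22
k=4,p=1: 4>1, acc = 22+3 = 25
k=4,p=2: 4>2, acc = 25+2 = 27
k=4,p=3: 4>3, acc = 27+1 = 28
k=4,p=4: not 4>4, acc = 28+3 = 31
k=4,p=5: not 4>5, acc = 31+3 = 34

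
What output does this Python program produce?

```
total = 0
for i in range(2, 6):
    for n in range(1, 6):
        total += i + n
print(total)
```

130

i=2,n=1: total = 0+3 = 3
i=2,n=2: total = 3+4 = 7
i=2,n=3: total = 7+5 = 12
i=2,n=4: total = 12+6 = 18
i=2,n=5: total = 18+7 = 25
i=3,n=1: total = 25+4 = 29
i=3,n=2: total = 29+5 = 34
i=3,n=3: total = 34+6 = 40
i=3,n=4: total = 40+7 = 47
i=3,n=5: total = 47+8 = 55
i=4,n=1: total = 55+5 = 60
i=4,n=2: total = 60+6 = 66
i=4,n=3: total = 66+7 = 73
i=4,n=4: total = 73+8 = 81
i=4,n=5: total = 81+9 = 90
i=5,n=1: total = 90+6 = 96
i=5,n=2: total = 96+7 = 103
i=5,n=3: total = 103+8 = 111
i=5,n=4: total = 111+9 = 120
i=5,n=5: total = 120+10 = 130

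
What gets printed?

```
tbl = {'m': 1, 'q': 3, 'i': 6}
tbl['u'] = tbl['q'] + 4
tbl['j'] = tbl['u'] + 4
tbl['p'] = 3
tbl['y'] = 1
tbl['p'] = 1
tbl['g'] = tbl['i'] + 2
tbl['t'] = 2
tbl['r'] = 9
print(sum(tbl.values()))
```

tbl['u'] = tbl['q']+4 = 7 → {'m': 1, 'q': 3, 'i': 6, 'u': 7}
tbl['j'] = tbl['u']+4 = 11 → {'m': 1, 'q': 3, 'i': 6, 'u': 7, 'j': 11}
tbl['p'] = 3 → {'m': 1, 'q': 3, 'i': 6, 'u': 7, 'j': 11, 'p': 3}
tbl['y'] = 1 → {'m': 1, 'q': 3, 'i': 6, 'u': 7, 'j': 11, 'p': 3, 'y': 1}
tbl['p'] = 1 → {'m': 1, 'q': 3, 'i': 6, 'u': 7, 'j': 11, 'p': 1, 'y': 1}
tbl['g'] = tbl['i']+2 = 8 → {'m': 1, 'q': 3, 'i': 6, 'u': 7, 'j': 11, 'p': 1, 'y': 1, 'g': 8}
tbl['t'] = 2 → {'m': 1, 'q': 3, 'i': 6, 'u': 7, 'j': 11, 'p': 1, 'y': 1, 'g': 8, 't': 2}
tbl['r'] = 9 → {'m': 1, 'q': 3, 'i': 6, 'u': 7, 'j': 11, 'p': 1, 'y': 1, 'g': 8, 't': 2, 'r': 9}
sum of values = 49

49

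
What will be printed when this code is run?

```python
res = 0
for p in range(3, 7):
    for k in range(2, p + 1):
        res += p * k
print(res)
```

p=3,k=2: res = 0+6 = 6
p=3,k=3: res = 6+9 = 15
p=4,k=2: res = 15+8 = 23
p=4,k=3: res = 23+12 = 35
p=4,k=4: res = 35+16 = 51
p=5,k=2: res = 51+10 = 61
p=5,k=3: res = 61+15 = 76
p=5,k=4: res = 76+20 = 96
p=5,k=5: res = 96+25 = 121
p=6,k=2: res = 121+12 = 133
p=6,k=3: res = 133+18 = 151
p=6,k=4: res = 151+24 = 175
p=6,k=5: res = 175+30 = 205
p=6,k=6: res = 205+36 = 241

241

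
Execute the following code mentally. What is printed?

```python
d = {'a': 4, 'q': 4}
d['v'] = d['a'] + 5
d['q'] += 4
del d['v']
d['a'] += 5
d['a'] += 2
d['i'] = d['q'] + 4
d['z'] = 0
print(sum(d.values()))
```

d['v'] = d['a']+5 = 9 → {'a': 4, 'q': 4, 'v': 9}
d['q'] = 4+4 = 8 → {'a': 4, 'q': 8, 'v': 9}
del 'v' → {'a': 4, 'q': 8}
d['a'] = 4+5 = 9 → {'a': 9, 'q': 8}
d['a'] = 9+2 = 11 → {'a': 11, 'q': 8}
d['i'] = d['q']+4 = 12 → {'a': 11, 'q': 8, 'i': 12}
d['z'] = 0 → {'a': 11, 'q': 8, 'i': 12, 'z': 0}
sum of values = 31

31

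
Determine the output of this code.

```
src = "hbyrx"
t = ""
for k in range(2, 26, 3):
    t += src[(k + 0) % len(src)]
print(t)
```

k=2: add src[2]='y' → 'y'
k=5: add src[0]='h' → 'yh'
k=8: add src[3]='r' → 'yhr'
k=11: add src[1]='b' → 'yhrb'
k=14: add src[4]='x' → 'yhrbx'
k=17: add src[2]='y' → 'yhrbxy'
k=20: add src[0]='h' → 'yhrbxyh'
k=23: add src[3]='r' → 'yhrbxyhr'

yhrbxyhr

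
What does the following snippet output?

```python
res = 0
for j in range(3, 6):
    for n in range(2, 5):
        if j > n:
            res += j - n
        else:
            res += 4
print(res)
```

j=3,n=2: 3>2, res = 0+1 = 1
j=3,n=3: not 3>3, res = 1+4 = 5
j=3,n=4: not 3>4, res = 5+4 = 9
j=4,n=2: 4>2, res = 9+2 = 11
j=4,n=3: 4>3, res = 11+1 = 12
j=4,n=4: not 4>4, res = 12+4 = 16
j=5,n=2: 5>2, res = 16+3 = 19
j=5,n=3: 5>3, res = 19+2 = 21
j=5,n=4: 5>4, res = 21+1 = 22

22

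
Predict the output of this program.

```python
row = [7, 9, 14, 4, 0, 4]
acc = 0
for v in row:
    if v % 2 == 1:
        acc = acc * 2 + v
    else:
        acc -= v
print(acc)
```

1

v=7: odd, acc = 0*2+7 = 7
v=9: odd, acc = 7*2+9 = 23
v=14: not odd, acc = 23-14 = 9
v=4: not odd, acc = 9-4 = 5
v=0: not odd, acc = 5-0 = 5
v=4: not odd, acc = 5-4 = 1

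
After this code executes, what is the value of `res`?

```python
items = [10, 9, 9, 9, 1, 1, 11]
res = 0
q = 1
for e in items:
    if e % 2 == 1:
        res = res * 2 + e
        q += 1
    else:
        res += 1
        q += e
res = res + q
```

e=10: not odd, res = 0+1 = 1; q=11
e=9: odd, res = 1*2+9 = 11; q=12
e=9: odd, res = 11*2+9 = 31; q=13
e=9: odd, res = 31*2+9 = 71; q=14
e=1: odd, res = 71*2+1 = 143; q=15
e=1: odd, res = 143*2+1 = 287; q=16
e=11: odd, res = 287*2+11 = 585; q=17
res+q = 585+17 = 602

602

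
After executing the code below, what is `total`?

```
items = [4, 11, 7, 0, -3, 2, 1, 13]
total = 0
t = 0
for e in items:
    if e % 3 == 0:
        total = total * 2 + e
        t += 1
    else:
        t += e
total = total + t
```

e=4: not %3==0; t=4
e=11: not %3==0; t=15
e=7: not %3==0; t=22
e=0: %3==0, total = 0*2+0 = 0; t=23
e=-3: %3==0, total = 0*2+(-3) = -3; t=24
e=2: not %3==0; t=26
e=1: not %3==0; t=27
e=13: not %3==0; t=40
total+t = (-3)+40 = 37

37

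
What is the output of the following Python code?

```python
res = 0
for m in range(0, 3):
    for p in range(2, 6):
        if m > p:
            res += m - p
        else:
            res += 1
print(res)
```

12

m=0,p=2: not 0>2, res = 0+1 = 1
m=0,p=3: not 0>3, res = 1+1 = 2
m=0,p=4: not 0>4, res = 2+1 = 3
m=0,p=5: not 0>5, res = 3+1 = 4
m=1,p=2: not 1>2, res = 4+1 = 5
m=1,p=3: not 1>3, res = 5+1 = 6
m=1,p=4: not 1>4, res = 6+1 = 7
m=1,p=5: not 1>5, res = 7+1 = 8
m=2,p=2: not 2>2, res = 8+1 = 9
m=2,p=3: not 2>3, res = 9+1 = 10
m=2,p=4: not 2>4, res = 10+1 = 11
m=2,p=5: not 2>5, res = 11+1 = 12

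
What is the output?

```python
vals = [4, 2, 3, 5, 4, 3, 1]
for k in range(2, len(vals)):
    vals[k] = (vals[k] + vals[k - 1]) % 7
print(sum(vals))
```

21

k=2: vals[2] = (3+2)%7 = 5 → [4, 2, 5, 5, 4, 3, 1]
k=3: vals[3] = (5+5)%7 = 3 → [4, 2, 5, 3, 4, 3, 1]
k=4: vals[4] = (4+3)%7 = 0 → [4, 2, 5, 3, 0, 3, 1]
k=5: vals[5] = (3+0)%7 = 3 → [4, 2, 5, 3, 0, 3, 1]
k=6: vals[6] = (1+3)%7 = 4 → [4, 2, 5, 3, 0, 3, 4]
sum = 21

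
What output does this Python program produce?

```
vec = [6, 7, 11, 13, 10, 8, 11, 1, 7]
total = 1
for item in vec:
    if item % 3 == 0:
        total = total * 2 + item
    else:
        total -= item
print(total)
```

item=6: %3==0, total = 1*2+6 = 8
item=7: not %3==0, total = 8-7 = 1
item=11: not %3==0, total = 1-11 = -10
item=13: not %3==0, total = (-10)-13 = -23
item=10: not %3==0, total = (-23)-10 = -33
item=8: not %3==0, total = (-33)-8 = -41
item=11: not %3==0, total = (-41)-11 = -52
item=1: not %3==0, total = (-52)-1 = -53
item=7: not %3==0, total = (-53)-7 = -60

-60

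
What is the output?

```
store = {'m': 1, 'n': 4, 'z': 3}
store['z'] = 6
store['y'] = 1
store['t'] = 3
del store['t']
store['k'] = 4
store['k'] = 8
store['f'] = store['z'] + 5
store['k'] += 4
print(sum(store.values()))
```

35

store['z'] = 6 → {'m': 1, 'n': 4, 'z': 6}
store['y'] = 1 → {'m': 1, 'n': 4, 'z': 6, 'y': 1}
store['t'] = 3 → {'m': 1, 'n': 4, 'z': 6, 'y': 1, 't': 3}
del 't' → {'m': 1, 'n': 4, 'z': 6, 'y': 1}
store['k'] = 4 → {'m': 1, 'n': 4, 'z': 6, 'y': 1, 'k': 4}
store['k'] = 8 → {'m': 1, 'n': 4, 'z': 6, 'y': 1, 'k': 8}
store['f'] = store['z']+5 = 11 → {'m': 1, 'n': 4, 'z': 6, 'y': 1, 'k': 8, 'f': 11}
store['k'] = 8+4 = 12 → {'m': 1, 'n': 4, 'z': 6, 'y': 1, 'k': 12, 'f': 11}
sum of values = 35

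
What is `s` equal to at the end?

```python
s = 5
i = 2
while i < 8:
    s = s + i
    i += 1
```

32

i=2: s = 5+2 = 7
i=3: s = 7+3 = 10
i=4: s = 10+4 = 14
i=5: s = 14+5 = 19
i=6: s = 19+6 = 25
i=7: s = 25+7 = 32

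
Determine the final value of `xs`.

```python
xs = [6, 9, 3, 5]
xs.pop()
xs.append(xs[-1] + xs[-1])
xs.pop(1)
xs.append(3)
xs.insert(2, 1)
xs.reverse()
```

[3, 6, 1, 3, 6]

pop() removes 5 → [6, 9, 3]
append xs[-1]+xs[-1] = 3+3 = 6 → [6, 9, 3, 6]
pop(1) removes 9 → [6, 3, 6]
append 3 → [6, 3, 6, 3]
insert 1 at 2 → [6, 3, 1, 6, 3]
reverse → [3, 6, 1, 3, 6]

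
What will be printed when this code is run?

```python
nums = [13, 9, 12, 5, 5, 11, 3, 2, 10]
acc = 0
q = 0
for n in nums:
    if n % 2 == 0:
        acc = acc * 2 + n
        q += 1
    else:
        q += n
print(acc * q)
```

n=13: not even; q=13
n=9: not even; q=22
n=12: even, acc = 0*2+12 = 12; q=23
n=5: not even; q=28
n=5: not even; q=33
n=11: not even; q=44
n=3: not even; q=47
n=2: even, acc = 12*2+2 = 26; q=48
n=10: even, acc = 26*2+10 = 62; q=49
acc*q = 62*49 = 3038

3038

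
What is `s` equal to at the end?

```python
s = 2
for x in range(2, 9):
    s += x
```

x=2: s = 2+2 = 4
x=3: s = 4+3 = 7
x=4: s = 7+4 = 11
x=5: s = 11+5 = 16
x=6: s = 16+6 = 22
x=7: s = 22+7 = 29
x=8: s = 29+8 = 37

37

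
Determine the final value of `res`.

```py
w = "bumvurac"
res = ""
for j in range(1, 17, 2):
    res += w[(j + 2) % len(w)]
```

j=1: add w[3]='v' → 'v'
j=3: add w[5]='r' → 'vr'
j=5: add w[7]='c' → 'vrc'
j=7: add w[1]='u' → 'vrcu'
j=9: add w[3]='v' → 'vrcuv'
j=11: add w[5]='r' → 'vrcuvr'
j=13: add w[7]='c' → 'vrcuvrc'
j=15: add w[1]='u' → 'vrcuvrcu'

'vrcuvrcu'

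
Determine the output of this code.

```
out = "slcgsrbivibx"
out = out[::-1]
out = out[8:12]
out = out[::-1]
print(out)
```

reverse → 'xbivibrsgcls'
slice [8:12] → 'gcls'
reverse → 'slcg'

slcg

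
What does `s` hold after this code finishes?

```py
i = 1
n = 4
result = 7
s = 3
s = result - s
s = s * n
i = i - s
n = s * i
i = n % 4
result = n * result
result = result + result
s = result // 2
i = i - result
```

s = 7-3 = 4
s = 4*4 = 16
i = 1-16 = -15
n = 16*(-15) = -240
i = (-240)%4 = 0
result = (-240)*7 = -1680
result = (-1680)+(-1680) = -3360
s = (-3360)//2 = -1680
i = 0-(-3360) = 3360

-1680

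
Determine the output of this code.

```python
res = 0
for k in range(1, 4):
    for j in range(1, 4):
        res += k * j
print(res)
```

k=1,j=1: res = 0+1 = 1
k=1,j=2: res = 1+2 = 3
k=1,j=3: res = 3+3 = 6
k=2,j=1: res = 6+2 = 8
k=2,j=2: res = 8+4 = 12
k=2,j=3: res = 12+6 = 18
k=3,j=1: res = 18+3 = 21
k=3,j=2: res = 21+6 = 27
k=3,j=3: res = 27+9 = 36

36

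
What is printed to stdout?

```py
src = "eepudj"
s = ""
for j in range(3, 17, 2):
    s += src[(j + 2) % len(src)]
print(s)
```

jeujeuj

j=3: add src[5]='j' → 'j'
j=5: add src[1]='e' → 'je'
j=7: add src[3]='u' → 'jeu'
j=9: add src[5]='j' → 'jeuj'
j=11: add src[1]='e' → 'jeuje'
j=13: add src[3]='u' → 'jeujeu'
j=15: add src[5]='j' → 'jeujeuj'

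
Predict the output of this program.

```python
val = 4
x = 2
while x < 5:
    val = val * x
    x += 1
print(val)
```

x=2: val = 4*2 = 8
x=3: val = 8*3 = 24
x=4: val = 24*4 = 96

96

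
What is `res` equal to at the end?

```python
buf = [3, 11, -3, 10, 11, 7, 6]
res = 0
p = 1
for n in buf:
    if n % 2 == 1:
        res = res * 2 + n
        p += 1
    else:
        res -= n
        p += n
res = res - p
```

85

n=3: odd, res = 0*2+3 = 3; p=2
n=11: odd, res = 3*2+11 = 17; p=3
n=-3: odd, res = 17*2+(-3) = 31; p=4
n=10: not odd, res = 31-10 = 21; p=14
n=11: odd, res = 21*2+11 = 53; p=15
n=7: odd, res = 53*2+7 = 113; p=16
n=6: not odd, res = 113-6 = 107; p=22
res-p = 107-22 = 85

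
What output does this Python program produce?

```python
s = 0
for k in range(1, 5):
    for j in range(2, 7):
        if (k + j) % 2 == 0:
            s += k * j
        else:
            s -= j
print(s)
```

k=1,j=2: odd sum, s = 0-2 = -2
k=1,j=3: even sum, s = (-2)+3 = 1
k=1,j=4: odd sum, s = 1-4 = -3
k=1,j=5: even sum, s = (-3)+5 = 2
k=1,j=6: odd sum, s = 2-6 = -4
k=2,j=2: even sum, s = (-4)+4 = 0
k=2,j=3: odd sum, s = 0-3 = -3
k=2,j=4: even sum, s = (-3)+8 = 5
k=2,j=5: odd sum, s = 5-5 = 0
k=2,j=6: even sum, s = 0+12 = 12
k=3,j=2: odd sum, s = 12-2 = 10
k=3,j=3: even sum, s = 10+9 = 19
k=3,j=4: odd sum, s = 19-4 = 15
k=3,j=5: even sum, s = 15+15 = 30
k=3,j=6: odd sum, s = 30-6 = 24
k=4,j=2: even sum, s = 24+8 = 32
k=4,j=3: odd sum, s = 32-3 = 29
k=4,j=4: even sum, s = 29+16 = 45
k=4,j=5: odd sum, s = 45-5 = 40
k=4,j=6: even sum, s = 40+24 = 64

64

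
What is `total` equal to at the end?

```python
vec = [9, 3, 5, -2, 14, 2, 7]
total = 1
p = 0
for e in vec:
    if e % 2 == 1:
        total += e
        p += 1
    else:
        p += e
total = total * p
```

450

e=9: odd, total = 1+9 = 10; p=1
e=3: odd, total = 10+3 = 13; p=2
e=5: odd, total = 13+5 = 18; p=3
e=-2: not odd; p=1
e=14: not odd; p=15
e=2: not odd; p=17
e=7: odd, total = 18+7 = 25; p=18
total*p = 25*18 = 450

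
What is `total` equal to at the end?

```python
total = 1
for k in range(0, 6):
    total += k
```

16

k=0: total = 1+0 = 1
k=1: total = 1+1 = 2
k=2: total = 2+2 = 4
k=3: total = 4+3 = 7
k=4: total = 7+4 = 11
k=5: total = 11+5 = 16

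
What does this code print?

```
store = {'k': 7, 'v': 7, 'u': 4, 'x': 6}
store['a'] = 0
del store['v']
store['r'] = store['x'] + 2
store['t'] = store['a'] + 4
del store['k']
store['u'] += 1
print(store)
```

{'u': 5, 'x': 6, 'a': 0, 'r': 8, 't': 4}

store['a'] = 0 → {'k': 7, 'v': 7, 'u': 4, 'x': 6, 'a': 0}
del 'v' → {'k': 7, 'u': 4, 'x': 6, 'a': 0}
store['r'] = store['x']+2 = 8 → {'k': 7, 'u': 4, 'x': 6, 'a': 0, 'r': 8}
store['t'] = store['a']+4 = 4 → {'k': 7, 'u': 4, 'x': 6, 'a': 0, 'r': 8, 't': 4}
del 'k' → {'u': 4, 'x': 6, 'a': 0, 'r': 8, 't': 4}
store['u'] = 4+1 = 5 → {'u': 5, 'x': 6, 'a': 0, 'r': 8, 't': 4}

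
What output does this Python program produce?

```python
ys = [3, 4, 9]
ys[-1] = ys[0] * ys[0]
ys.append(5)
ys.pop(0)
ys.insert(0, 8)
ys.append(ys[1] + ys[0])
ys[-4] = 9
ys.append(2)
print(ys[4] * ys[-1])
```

24

ys[-1] = ys[0]*ys[0] = 3*3 = 9 → [3, 4, 9]
append 5 → [3, 4, 9, 5]
pop(0) removes 3 → [4, 9, 5]
insert 8 at 0 → [8, 4, 9, 5]
append ys[1]+ys[0] = 4+8 = 12 → [8, 4, 9, 5, 12]
ys[-4] = 9 → [8, 9, 9, 5, 12]
append 2 → [8, 9, 9, 5, 12, 2]
ys[4]*ys[-1] = 12*2 = 24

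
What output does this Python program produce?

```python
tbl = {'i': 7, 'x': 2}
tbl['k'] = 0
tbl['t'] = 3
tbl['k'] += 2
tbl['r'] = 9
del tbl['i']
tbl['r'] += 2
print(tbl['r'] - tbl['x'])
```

9

tbl['k'] = 0 → {'i': 7, 'x': 2, 'k': 0}
tbl['t'] = 3 → {'i': 7, 'x': 2, 'k': 0, 't': 3}
tbl['k'] = 0+2 = 2 → {'i': 7, 'x': 2, 'k': 2, 't': 3}
tbl['r'] = 9 → {'i': 7, 'x': 2, 'k': 2, 't': 3, 'r': 9}
del 'i' → {'x': 2, 'k': 2, 't': 3, 'r': 9}
tbl['r'] = 9+2 = 11 → {'x': 2, 'k': 2, 't': 3, 'r': 11}
tbl['r']-tbl['x'] = 11-2 = 9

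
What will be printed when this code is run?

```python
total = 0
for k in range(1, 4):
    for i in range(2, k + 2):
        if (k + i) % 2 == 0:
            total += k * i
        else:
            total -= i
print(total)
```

2

k=1,i=2: odd sum, total = 0-2 = -2
k=2,i=2: even sum, total = (-2)+4 = 2
k=2,i=3: odd sum, total = 2-3 = -1
k=3,i=2: odd sum, total = (-1)-2 = -3
k=3,i=3: even sum, total = (-3)+9 = 6
k=3,i=4: odd sum, total = 6-4 = 2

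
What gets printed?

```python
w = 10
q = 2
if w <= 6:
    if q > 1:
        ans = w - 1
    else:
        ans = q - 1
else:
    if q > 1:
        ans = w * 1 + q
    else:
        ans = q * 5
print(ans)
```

12

w=10, q=2
w <= 6 is False; q > 1 is True
→ ans = w * 1 + q = 12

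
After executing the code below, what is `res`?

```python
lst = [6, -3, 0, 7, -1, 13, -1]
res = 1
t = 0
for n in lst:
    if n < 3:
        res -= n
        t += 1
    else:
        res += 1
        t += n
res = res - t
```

-21

n=6: not <3, res = 1+1 = 2; t=6
n=-3: <3, res = 2-(-3) = 5; t=7
n=0: <3, res = 5-0 = 5; t=8
n=7: not <3, res = 5+1 = 6; t=15
n=-1: <3, res = 6-(-1) = 7; t=16
n=13: not <3, res = 7+1 = 8; t=29
n=-1: <3, res = 8-(-1) = 9; t=30
res-t = 9-30 = -21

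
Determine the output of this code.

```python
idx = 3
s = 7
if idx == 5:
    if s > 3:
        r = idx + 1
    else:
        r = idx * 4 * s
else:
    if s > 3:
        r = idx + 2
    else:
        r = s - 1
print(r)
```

5

idx=3, s=7
idx == 5 is False; s > 3 is True
→ r = idx + 2 = 5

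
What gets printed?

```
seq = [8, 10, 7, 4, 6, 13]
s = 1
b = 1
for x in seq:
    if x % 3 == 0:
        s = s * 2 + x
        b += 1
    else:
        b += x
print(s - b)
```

x=8: not %3==0; b=9
x=10: not %3==0; b=19
x=7: not %3==0; b=26
x=4: not %3==0; b=30
x=6: %3==0, s = 1*2+6 = 8; b=31
x=13: not %3==0; b=44
s-b = 8-44 = -36

-36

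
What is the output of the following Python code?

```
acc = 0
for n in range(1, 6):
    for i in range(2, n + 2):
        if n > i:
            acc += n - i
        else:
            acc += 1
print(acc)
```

n=1,i=2: not 1>2, acc = 0+1 = 1
n=2,i=2: not 2>2, acc = 1+1 = 2
n=2,i=3: not 2>3, acc = 2+1 = 3
n=3,i=2: 3>2, acc = 3+1 = 4
n=3,i=3: not 3>3, acc = 4+1 = 5
n=3,i=4: not 3>4, acc = 5+1 = 6
n=4,i=2: 4>2, acc = 6+2 = 8
n=4,i=3: 4>3, acc = 8+1 = 9
n=4,i=4: not 4>4, acc = 9+1 = 10
n=4,i=5: not 4>5, acc = 10+1 = 11
n=5,i=2: 5>2, acc = 11+3 = 14
n=5,i=3: 5>3, acc = 14+2 = 16
n=5,i=4: 5>4, acc = 16+1 = 17
n=5,i=5: not 5>5, acc = 17+1 = 18
n=5,i=6: not 5>6, acc = 18+1 = 19

19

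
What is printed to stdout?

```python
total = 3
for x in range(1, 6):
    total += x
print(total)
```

x=1: total = 3+1 = 4
x=2: total = 4+2 = 6
x=3: total = 6+3 = 9
x=4: total = 9+4 = 13
x=5: total = 13+5 = 18

18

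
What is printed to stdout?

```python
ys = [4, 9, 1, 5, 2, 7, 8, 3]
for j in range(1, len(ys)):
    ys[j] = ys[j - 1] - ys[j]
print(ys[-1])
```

j=1: ys[1] = 4-9 = -5 → [4, -5, 1, 5, 2, 7, 8, 3]
j=2: ys[2] = (-5)-1 = -6 → [4, -5, -6, 5, 2, 7, 8, 3]
j=3: ys[3] = (-6)-5 = -11 → [4, -5, -6, -11, 2, 7, 8, 3]
j=4: ys[4] = (-11)-2 = -13 → [4, -5, -6, -11, -13, 7, 8, 3]
j=5: ys[5] = (-13)-7 = -20 → [4, -5, -6, -11, -13, -20, 8, 3]
j=6: ys[6] = (-20)-8 = -28 → [4, -5, -6, -11, -13, -20, -28, 3]
j=7: ys[7] = (-28)-3 = -31 → [4, -5, -6, -11, -13, -20, -28, -31]

-31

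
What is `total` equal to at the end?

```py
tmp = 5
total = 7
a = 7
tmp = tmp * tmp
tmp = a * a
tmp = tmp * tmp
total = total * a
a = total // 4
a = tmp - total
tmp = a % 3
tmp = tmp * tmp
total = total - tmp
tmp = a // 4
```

49

tmp = 5*5 = 25
tmp = 7*7 = 49
tmp = 49*49 = 2401
total = 7*7 = 49
a = 49//4 = 12
a = 2401-49 = 2352
tmp = 2352%3 = 0
tmp = 0*0 = 0
total = 49-0 = 49
tmp = 2352//4 = 588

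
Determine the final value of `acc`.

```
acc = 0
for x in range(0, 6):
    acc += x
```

x=0: acc = 0+0 = 0
x=1: acc = 0+1 = 1
x=2: acc = 1+2 = 3
x=3: acc = 3+3 = 6
x=4: acc = 6+4 = 10
x=5: acc = 10+5 = 15

15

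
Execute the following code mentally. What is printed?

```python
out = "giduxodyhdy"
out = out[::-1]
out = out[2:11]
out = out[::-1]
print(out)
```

giduxodyh

reverse → 'ydhydoxudig'
slice [2:11] → 'hydoxudig'
reverse → 'giduxodyh'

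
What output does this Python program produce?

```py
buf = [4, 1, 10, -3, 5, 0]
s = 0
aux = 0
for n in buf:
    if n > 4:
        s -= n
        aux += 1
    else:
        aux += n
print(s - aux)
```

n=4: not >4; aux=4
n=1: not >4; aux=5
n=10: >4, s = 0-10 = -10; aux=6
n=-3: not >4; aux=3
n=5: >4, s = (-10)-5 = -15; aux=4
n=0: not >4; aux=4
s-aux = (-15)-4 = -19

-19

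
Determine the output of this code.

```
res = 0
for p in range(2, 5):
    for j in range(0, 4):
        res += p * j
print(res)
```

p=2,j=0: res = 0+0 = 0
p=2,j=1: res = 0+2 = 2
p=2,j=2: res = 2+4 = 6
p=2,j=3: res = 6+6 = 12
p=3,j=0: res = 12+0 = 12
p=3,j=1: res = 12+3 = 15
p=3,j=2: res = 15+6 = 21
p=3,j=3: res = 21+9 = 30
p=4,j=0: res = 30+0 = 30
p=4,j=1: res = 30+4 = 34
p=4,j=2: res = 34+8 = 42
p=4,j=3: res = 42+12 = 54

54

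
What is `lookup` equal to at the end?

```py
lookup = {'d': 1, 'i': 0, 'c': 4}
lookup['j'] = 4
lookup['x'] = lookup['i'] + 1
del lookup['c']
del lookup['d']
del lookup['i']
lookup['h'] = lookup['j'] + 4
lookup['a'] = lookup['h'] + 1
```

{'j': 4, 'x': 1, 'h': 8, 'a': 9}

lookup['j'] = 4 → {'d': 1, 'i': 0, 'c': 4, 'j': 4}
lookup['x'] = lookup['i']+1 = 1 → {'d': 1, 'i': 0, 'c': 4, 'j': 4, 'x': 1}
del 'c' → {'d': 1, 'i': 0, 'j': 4, 'x': 1}
del 'd' → {'i': 0, 'j': 4, 'x': 1}
del 'i' → {'j': 4, 'x': 1}
lookup['h'] = lookup['j']+4 = 8 → {'j': 4, 'x': 1, 'h': 8}
lookup['a'] = lookup['h']+1 = 9 → {'j': 4, 'x': 1, 'h': 8, 'a': 9}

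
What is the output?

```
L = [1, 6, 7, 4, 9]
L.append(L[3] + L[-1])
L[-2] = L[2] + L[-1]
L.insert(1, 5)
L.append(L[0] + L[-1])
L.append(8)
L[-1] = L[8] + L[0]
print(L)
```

[1, 5, 6, 7, 4, 20, 13, 14, 9]

append L[3]+L[-1] = 4+9 = 13 → [1, 6, 7, 4, 9, 13]
L[-2] = L[2]+L[-1] = 7+13 = 20 → [1, 6, 7, 4, 20, 13]
insert 5 at 1 → [1, 5, 6, 7, 4, 20, 13]
append L[0]+L[-1] = 1+13 = 14 → [1, 5, 6, 7, 4, 20, 13, 14]
append 8 → [1, 5, 6, 7, 4, 20, 13, 14, 8]
L[-1] = L[8]+L[0] = 8+1 = 9 → [1, 5, 6, 7, 4, 20, 13, 14, 9]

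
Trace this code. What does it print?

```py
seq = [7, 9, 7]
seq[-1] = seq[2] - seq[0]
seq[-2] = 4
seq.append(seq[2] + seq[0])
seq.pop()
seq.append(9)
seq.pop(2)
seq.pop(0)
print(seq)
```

[4, 9]

seq[-1] = seq[2]-seq[0] = 7-7 = 0 → [7, 9, 0]
seq[-2] = 4 → [7, 4, 0]
append seq[2]+seq[0] = 0+7 = 7 → [7, 4, 0, 7]
pop() removes 7 → [7, 4, 0]
append 9 → [7, 4, 0, 9]
pop(2) removes 0 → [7, 4, 9]
pop(0) removes 7 → [4, 9]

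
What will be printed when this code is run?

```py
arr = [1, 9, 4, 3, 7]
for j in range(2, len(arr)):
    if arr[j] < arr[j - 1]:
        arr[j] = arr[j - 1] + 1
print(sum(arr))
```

43

j=2: 4<9, arr[2] = 9+1 = 10 → [1, 9, 10, 3, 7]
j=3: 3<10, arr[3] = 10+1 = 11 → [1, 9, 10, 11, 7]
j=4: 7<11, arr[4] = 11+1 = 12 → [1, 9, 10, 11, 12]
sum = 43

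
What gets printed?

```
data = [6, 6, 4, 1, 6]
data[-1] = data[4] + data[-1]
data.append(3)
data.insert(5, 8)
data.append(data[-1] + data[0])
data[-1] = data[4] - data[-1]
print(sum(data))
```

data[-1] = data[4]+data[-1] = 6+6 = 12 → [6, 6, 4, 1, 12]
append 3 → [6, 6, 4, 1, 12, 3]
insert 8 at 5 → [6, 6, 4, 1, 12, 8, 3]
append data[-1]+data[0] = 3+6 = 9 → [6, 6, 4, 1, 12, 8, 3, 9]
data[-1] = data[4]-data[-1] = 12-9 = 3 → [6, 6, 4, 1, 12, 8, 3, 3]
sum = 43

43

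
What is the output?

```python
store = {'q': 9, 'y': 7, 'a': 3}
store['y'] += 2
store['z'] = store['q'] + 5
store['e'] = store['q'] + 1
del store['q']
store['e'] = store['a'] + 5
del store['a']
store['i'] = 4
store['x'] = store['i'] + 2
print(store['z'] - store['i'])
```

store['y'] = 7+2 = 9 → {'q': 9, 'y': 9, 'a': 3}
store['z'] = store['q']+5 = 14 → {'q': 9, 'y': 9, 'a': 3, 'z': 14}
store['e'] = store['q']+1 = 10 → {'q': 9, 'y': 9, 'a': 3, 'z': 14, 'e': 10}
del 'q' → {'y': 9, 'a': 3, 'z': 14, 'e': 10}
store['e'] = store['a']+5 = 8 → {'y': 9, 'a': 3, 'z': 14, 'e': 8}
del 'a' → {'y': 9, 'z': 14, 'e': 8}
store['i'] = 4 → {'y': 9, 'z': 14, 'e': 8, 'i': 4}
store['x'] = store['i']+2 = 6 → {'y': 9, 'z': 14, 'e': 8, 'i': 4, 'x': 6}
store['z']-store['i'] = 14-4 = 10

10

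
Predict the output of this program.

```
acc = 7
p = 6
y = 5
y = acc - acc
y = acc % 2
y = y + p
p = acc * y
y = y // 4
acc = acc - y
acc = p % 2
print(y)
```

y = 7-7 = 0
y = 7%2 = 1
y = 1+6 = 7
p = 7*7 = 49
y = 7//4 = 1
acc = 7-1 = 6
acc = 49%2 = 1

1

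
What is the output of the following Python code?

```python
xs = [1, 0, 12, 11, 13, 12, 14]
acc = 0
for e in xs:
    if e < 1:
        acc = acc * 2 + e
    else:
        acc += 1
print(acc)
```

e=1: not <1, acc = 0+1 = 1
e=0: <1, acc = 1*2+0 = 2
e=12: not <1, acc = 2+1 = 3
e=11: not <1, acc = 3+1 = 4
e=13: not <1, acc = 4+1 = 5
e=12: not <1, acc = 5+1 = 6
e=14: not <1, acc = 6+1 = 7

7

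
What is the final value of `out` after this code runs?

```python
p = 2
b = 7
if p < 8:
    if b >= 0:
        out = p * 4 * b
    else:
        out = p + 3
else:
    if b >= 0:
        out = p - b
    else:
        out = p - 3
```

56

p=2, b=7
p < 8 is True; b >= 0 is True
→ out = p * 4 * b = 56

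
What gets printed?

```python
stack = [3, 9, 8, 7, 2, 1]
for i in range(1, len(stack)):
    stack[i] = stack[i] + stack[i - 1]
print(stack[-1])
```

i=1: stack[1] = 9+3 = 12 → [3, 12, 8, 7, 2, 1]
i=2: stack[2] = 8+12 = 20 → [3, 12, 20, 7, 2, 1]
i=3: stack[3] = 7+20 = 27 → [3, 12, 20, 27, 2, 1]
i=4: stack[4] = 2+27 = 29 → [3, 12, 20, 27, 29, 1]
i=5: stack[5] = 1+29 = 30 → [3, 12, 20, 27, 29, 30]

30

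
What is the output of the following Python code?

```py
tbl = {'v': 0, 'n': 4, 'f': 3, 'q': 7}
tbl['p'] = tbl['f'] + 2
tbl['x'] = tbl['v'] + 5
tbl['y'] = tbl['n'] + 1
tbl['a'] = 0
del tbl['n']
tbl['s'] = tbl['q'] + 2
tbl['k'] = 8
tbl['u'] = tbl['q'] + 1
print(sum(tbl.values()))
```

50

tbl['p'] = tbl['f']+2 = 5 → {'v': 0, 'n': 4, 'f': 3, 'q': 7, 'p': 5}
tbl['x'] = tbl['v']+5 = 5 → {'v': 0, 'n': 4, 'f': 3, 'q': 7, 'p': 5, 'x': 5}
tbl['y'] = tbl['n']+1 = 5 → {'v': 0, 'n': 4, 'f': 3, 'q': 7, 'p': 5, 'x': 5, 'y': 5}
tbl['a'] = 0 → {'v': 0, 'n': 4, 'f': 3, 'q': 7, 'p': 5, 'x': 5, 'y': 5, 'a': 0}
del 'n' → {'v': 0, 'f': 3, 'q': 7, 'p': 5, 'x': 5, 'y': 5, 'a': 0}
tbl['s'] = tbl['q']+2 = 9 → {'v': 0, 'f': 3, 'q': 7, 'p': 5, 'x': 5, 'y': 5, 'a': 0, 's': 9}
tbl['k'] = 8 → {'v': 0, 'f': 3, 'q': 7, 'p': 5, 'x': 5, 'y': 5, 'a': 0, 's': 9, 'k': 8}
tbl['u'] = tbl['q']+1 = 8 → {'v': 0, 'f': 3, 'q': 7, 'p': 5, 'x': 5, 'y': 5, 'a': 0, 's': 9, 'k': 8, 'u': 8}
sum of values = 50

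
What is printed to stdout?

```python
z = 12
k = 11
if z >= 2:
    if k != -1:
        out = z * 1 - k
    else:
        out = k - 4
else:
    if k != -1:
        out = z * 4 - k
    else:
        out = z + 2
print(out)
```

z=12, k=11
z >= 2 is True; k != -1 is True
→ out = z * 1 - k = 1

1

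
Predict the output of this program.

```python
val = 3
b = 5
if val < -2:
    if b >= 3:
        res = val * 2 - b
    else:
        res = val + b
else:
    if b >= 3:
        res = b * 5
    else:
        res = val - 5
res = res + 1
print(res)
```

26

val=3, b=5
val < -2 is False; b >= 3 is True
→ res = b * 5 = 25
res = 25+1 = 26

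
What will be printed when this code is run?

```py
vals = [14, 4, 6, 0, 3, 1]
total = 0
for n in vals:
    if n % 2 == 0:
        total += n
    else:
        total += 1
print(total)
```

26

n=14: even, total = 0+14 = 14
n=4: even, total = 14+4 = 18
n=6: even, total = 18+6 = 24
n=0: even, total = 24+0 = 24
n=3: not even, total = 24+1 = 25
n=1: not even, total = 25+1 = 26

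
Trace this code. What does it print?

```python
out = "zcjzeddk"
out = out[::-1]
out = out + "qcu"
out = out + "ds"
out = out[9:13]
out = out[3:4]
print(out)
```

s

reverse → 'kddezjcz'
+ 'qcu' → 'kddezjczqcu'
+ 'ds' → 'kddezjczqcuds'
slice [9:13] → 'cuds'
slice [3:4] → 's'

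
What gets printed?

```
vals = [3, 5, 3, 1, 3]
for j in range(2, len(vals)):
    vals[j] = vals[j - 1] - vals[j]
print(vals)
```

[3, 5, 2, 1, -2]

j=2: vals[2] = 5-3 = 2 → [3, 5, 2, 1, 3]
j=3: vals[3] = 2-1 = 1 → [3, 5, 2, 1, 3]
j=4: vals[4] = 1-3 = -2 → [3, 5, 2, 1, -2]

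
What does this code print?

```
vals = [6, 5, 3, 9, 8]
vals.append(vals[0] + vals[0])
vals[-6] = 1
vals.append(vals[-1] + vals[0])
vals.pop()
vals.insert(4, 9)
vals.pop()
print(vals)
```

[1, 5, 3, 9, 9, 8]

append vals[0]+vals[0] = 6+6 = 12 → [6, 5, 3, 9, 8, 12]
vals[-6] = 1 → [1, 5, 3, 9, 8, 12]
append vals[-1]+vals[0] = 12+1 = 13 → [1, 5, 3, 9, 8, 12, 13]
pop() removes 13 → [1, 5, 3, 9, 8, 12]
insert 9 at 4 → [1, 5, 3, 9, 9, 8, 12]
pop() removes 12 → [1, 5, 3, 9, 9, 8]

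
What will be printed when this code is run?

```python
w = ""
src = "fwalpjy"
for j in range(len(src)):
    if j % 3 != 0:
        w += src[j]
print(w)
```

j=0: skip
j=1: add 'w' → 'w'
j=2: add 'a' → 'wa'
j=3: skip
j=4: add 'p' → 'wap'
j=5: add 'j' → 'wapj'
j=6: skip

wapj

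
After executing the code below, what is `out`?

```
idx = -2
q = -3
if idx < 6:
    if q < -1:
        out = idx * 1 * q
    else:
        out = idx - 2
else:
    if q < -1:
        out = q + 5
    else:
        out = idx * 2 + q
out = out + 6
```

12

idx=-2, q=-3
idx < 6 is True; q < -1 is True
→ out = idx * 1 * q = 6
out = 6+6 = 12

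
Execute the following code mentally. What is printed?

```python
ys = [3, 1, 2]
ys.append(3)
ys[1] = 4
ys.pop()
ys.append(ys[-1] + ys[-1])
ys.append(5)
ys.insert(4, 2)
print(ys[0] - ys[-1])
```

-2

append 3 → [3, 1, 2, 3]
ys[1] = 4 → [3, 4, 2, 3]
pop() removes 3 → [3, 4, 2]
append ys[-1]+ys[-1] = 2+2 = 4 → [3, 4, 2, 4]
append 5 → [3, 4, 2, 4, 5]
insert 2 at 4 → [3, 4, 2, 4, 2, 5]
ys[0]-ys[-1] = 3-5 = -2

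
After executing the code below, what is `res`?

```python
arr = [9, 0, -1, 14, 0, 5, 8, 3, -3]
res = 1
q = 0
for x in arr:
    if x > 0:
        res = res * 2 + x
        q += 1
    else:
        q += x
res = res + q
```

328

x=9: >0, res = 1*2+9 = 11; q=1
x=0: not >0; q=1
x=-1: not >0; q=0
x=14: >0, res = 11*2+14 = 36; q=1
x=0: not >0; q=1
x=5: >0, res = 36*2+5 = 77; q=2
x=8: >0, res = 77*2+8 = 162; q=3
x=3: >0, res = 162*2+3 = 327; q=4
x=-3: not >0; q=1
res+q = 327+1 = 328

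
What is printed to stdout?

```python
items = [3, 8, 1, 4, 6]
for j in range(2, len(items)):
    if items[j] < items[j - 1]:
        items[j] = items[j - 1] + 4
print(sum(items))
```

59

j=2: 1<8, items[2] = 8+4 = 12 → [3, 8, 12, 4, 6]
j=3: 4<12, items[3] = 12+4 = 16 → [3, 8, 12, 16, 6]
j=4: 6<16, items[4] = 16+4 = 20 → [3, 8, 12, 16, 20]
sum = 59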